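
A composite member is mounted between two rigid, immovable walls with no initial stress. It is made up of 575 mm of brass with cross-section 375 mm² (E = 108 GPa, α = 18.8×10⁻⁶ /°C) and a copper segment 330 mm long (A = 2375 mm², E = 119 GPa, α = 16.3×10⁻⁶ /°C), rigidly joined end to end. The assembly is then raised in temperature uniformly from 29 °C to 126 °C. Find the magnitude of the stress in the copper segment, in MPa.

σ ≈ 43 MPa (compressive)

If the supports were absent, the total length change would be Σ αᵢΔT Lᵢ = 18.8×10⁻⁶×97×575 + 16.3×10⁻⁶×97×330 = 1.57 mm.
The walls prevent any net length change, so an axial force P (same in every segment) develops. Compatibility: P · Σ Lᵢ/(AᵢEᵢ) = δ_free.
The series flexibility is Σ Lᵢ/(AᵢEᵢ) = 575/(375×108×10³) + 330/(2375×119×10³) = 1.537×10⁻⁵ mm/N.
P = 1.57 / 1.537×10⁻⁵ = 102200 N = 102.2 kN, compressive.
σ_{copper} = P / A = 102200 / 2375 = 43.03 MPa.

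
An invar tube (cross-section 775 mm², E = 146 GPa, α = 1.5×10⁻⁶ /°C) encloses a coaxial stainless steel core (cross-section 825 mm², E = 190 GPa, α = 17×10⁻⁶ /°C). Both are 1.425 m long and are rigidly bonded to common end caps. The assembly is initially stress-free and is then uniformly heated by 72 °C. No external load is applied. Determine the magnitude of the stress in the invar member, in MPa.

Both members must finish at the same length. With the larger α, the stainless steel tends to over-expand; the plates restrain it, putting the stainless steel in compression and the invar in tension. With no external load the two internal forces are equal and opposite, magnitude P.
Compatibility of the two members (thermal + elastic change equal): (α₁ − α₂)ΔT = P·[1/(A₁E₁) + 1/(A₂E₂)].
|α₁ − α₂|·ΔT = 15.5×10⁻⁶ × 72 = 0.001116.
1/(A₁E₁) + 1/(A₂E₂) = 1/(775×146×10³) + 1/(825×190×10³) = 1.522×10⁻⁸ N⁻¹.
So P = 0.001116 / 1.522×10⁻⁸ = 73.34 kN.
σ_{invar} = P/A₁ = 73340/775 = 94.63 MPa, tensile.

σ ≈ 94.6 MPa (tensile)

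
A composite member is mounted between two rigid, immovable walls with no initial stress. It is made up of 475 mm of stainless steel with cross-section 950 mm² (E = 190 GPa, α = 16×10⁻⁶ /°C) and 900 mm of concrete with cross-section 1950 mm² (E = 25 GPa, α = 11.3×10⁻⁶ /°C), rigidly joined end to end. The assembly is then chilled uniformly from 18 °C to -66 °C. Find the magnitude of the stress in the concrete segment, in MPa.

With the walls removed the bar would change length by δ_free = Σ αᵢΔT Lᵢ = 16×10⁻⁶×84×475 + 11.3×10⁻⁶×84×900 = 1.493 mm.
The rigid supports impose zero overall length change; the single axial force P common to all segments must satisfy P Σ Lᵢ/(AᵢEᵢ) = δ_free.
The series flexibility is Σ Lᵢ/(AᵢEᵢ) = 475/(950×190×10³) + 900/(1950×25×10³) = 2.109×10⁻⁵ mm/N.
Hence P = δ_free / Σ(L/AE) = 1.493/2.109×10⁻⁵ = 70.77 kN (tensile).
σ_{concrete} = P / A = 70770 / 1950 = 36.29 MPa.

σ ≈ 36.3 MPa (tensile)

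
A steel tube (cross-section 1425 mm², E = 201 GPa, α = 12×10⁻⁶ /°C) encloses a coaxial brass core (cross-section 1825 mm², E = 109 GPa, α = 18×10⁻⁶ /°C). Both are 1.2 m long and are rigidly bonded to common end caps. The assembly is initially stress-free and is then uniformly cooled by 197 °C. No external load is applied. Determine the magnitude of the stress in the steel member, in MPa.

σ ≈ 97.4 MPa (compressive)

The brass has the larger α, so on cooling it would change length more than the steel if both were free. The rigid plates force a common final length, so the brass is put into tension and the steel into compression, with equal and opposite forces P (no external load).
Equating the net (thermal + elastic) strains gives |α₁ − α₂|·ΔT = P·[1/(A₁E₁) + 1/(A₂E₂)].
|α₁ − α₂|·ΔT = 6×10⁻⁶ × 197 = 0.001182.
1/(A₁E₁) + 1/(A₂E₂) = 1/(1425×201×10³) + 1/(1825×109×10³) = 8.518×10⁻⁹ N⁻¹.
P = 0.001182 / 8.518×10⁻⁹ = 138800 N = 138.8 kN.
σ_{steel} = P/A₁ = 138800/1425 = 97.38 MPa, compressive.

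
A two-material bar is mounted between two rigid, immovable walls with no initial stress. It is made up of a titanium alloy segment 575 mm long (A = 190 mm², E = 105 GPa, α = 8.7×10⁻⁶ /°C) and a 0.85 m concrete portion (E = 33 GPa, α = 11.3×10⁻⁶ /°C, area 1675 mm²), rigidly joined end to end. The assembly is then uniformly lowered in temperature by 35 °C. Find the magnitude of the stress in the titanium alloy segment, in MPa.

σ ≈ 60.9 MPa (tensile)

Free thermal contraction of the whole bar: Σ αᵢΔT Lᵢ = 8.7×10⁻⁶×35×575 + 11.3×10⁻⁶×35×850 = 0.5113 mm.
The rigid supports impose zero overall length change; the single axial force P common to all segments must satisfy P Σ Lᵢ/(AᵢEᵢ) = δ_free.
The series flexibility is Σ Lᵢ/(AᵢEᵢ) = 575/(190×105×10³) + 850/(1675×33×10³) = 4.42×10⁻⁵ mm/N.
Hence P = δ_free / Σ(L/AE) = 0.5113/4.42×10⁻⁵ = 11.57 kN (tensile).
σ_{titanium alloy} = P / A = 11570 / 190 = 60.88 MPa.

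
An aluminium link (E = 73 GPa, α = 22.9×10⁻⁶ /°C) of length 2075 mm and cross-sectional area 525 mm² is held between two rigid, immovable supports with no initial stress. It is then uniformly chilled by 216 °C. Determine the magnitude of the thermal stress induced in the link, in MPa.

Because both ends are immovable the net strain is zero, and the suppressed thermal strain is αΔT = 22.9×10⁻⁶ × 216 = 4946.4×10⁻⁶.
σ = EαΔT = 73×10³ × 22.9×10⁻⁶ × 216 = 361.1 MPa (tensile; the link is trying to contract).

σ ≈ 361 MPa (tensile)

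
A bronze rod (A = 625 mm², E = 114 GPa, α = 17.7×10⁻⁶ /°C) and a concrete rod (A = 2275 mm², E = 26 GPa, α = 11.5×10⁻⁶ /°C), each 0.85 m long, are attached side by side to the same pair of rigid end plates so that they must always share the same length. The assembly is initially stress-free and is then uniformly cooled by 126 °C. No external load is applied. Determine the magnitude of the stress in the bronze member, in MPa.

The bronze has the larger α, so on cooling it would change length more than the concrete if both were free. The rigid plates force a common final length, so the bronze is put into tension and the concrete into compression, with equal and opposite forces P (no external load).
Equating the net (thermal + elastic) strains gives |α₁ − α₂|·ΔT = P·[1/(A₁E₁) + 1/(A₂E₂)].
|α₁ − α₂|·ΔT = 6.2×10⁻⁶ × 126 = 0.0007812.
1/(A₁E₁) + 1/(A₂E₂) = 1/(625×114×10³) + 1/(2275×26×10³) = 3.094×10⁻⁸ N⁻¹.
P = 0.0007812 / 3.094×10⁻⁸ = 25250 N = 25.25 kN.
σ_{bronze} = P/A₁ = 25250/625 = 40.4 MPa, tensile.

σ ≈ 40.4 MPa (tensile)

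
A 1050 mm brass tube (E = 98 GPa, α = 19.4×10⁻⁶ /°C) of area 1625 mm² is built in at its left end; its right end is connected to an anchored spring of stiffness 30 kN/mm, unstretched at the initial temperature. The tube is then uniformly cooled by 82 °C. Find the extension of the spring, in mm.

δ ≈ 1.39 mm

The unrestrained thermal change is αΔT L = 19.4×10⁻⁶ × 82 × 1050 = 1.67 mm.
Let P be the tensile force in the spring. The tube extends elastically by PL/(AE) and the spring stretches by P/k; together these equal δ_free.
So P = δ_free / [L/(AE) + 1/k] = 1.67 / [ 1050/(1625×98×10³) + 1/(30×10³) ].
P = 1.67 / 3.993×10⁻⁵ = 41840 N.
Spring extension = P/k = 41840/(30×10³) = 1.395 mm.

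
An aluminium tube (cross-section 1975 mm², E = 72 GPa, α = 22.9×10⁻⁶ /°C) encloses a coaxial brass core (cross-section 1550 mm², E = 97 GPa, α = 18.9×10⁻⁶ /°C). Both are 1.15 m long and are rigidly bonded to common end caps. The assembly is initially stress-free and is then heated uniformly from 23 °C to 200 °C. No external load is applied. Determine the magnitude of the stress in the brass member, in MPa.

Equilibrium of a rigid end plate with no external load gives equal and opposite internal forces ±P in the two members. Since α_{aluminium} > α_{brass}, heating drives the aluminium into compression and the brass into tension.
Compatibility of the two members (thermal + elastic change equal): (α₁ − α₂)ΔT = P·[1/(A₁E₁) + 1/(A₂E₂)].
|α₁ − α₂|·ΔT = 4×10⁻⁶ × 177 = 0.000708.
1/(A₁E₁) + 1/(A₂E₂) = 1/(1975×72×10³) + 1/(1550×97×10³) = 1.368×10⁻⁸ N⁻¹.
P = 0.000708 / 1.368×10⁻⁸ = 51740 N = 51.74 kN.
σ_{brass} = P/A₂ = 51740/1550 = 33.38 MPa, tensile.

σ ≈ 33.4 MPa (tensile)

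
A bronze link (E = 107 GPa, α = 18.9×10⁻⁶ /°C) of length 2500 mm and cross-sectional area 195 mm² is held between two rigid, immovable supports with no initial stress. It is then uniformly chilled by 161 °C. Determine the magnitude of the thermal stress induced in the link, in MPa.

The supports are rigid, so the total axial strain is zero. The restrained thermal strain is ε = αΔT = 18.9×10⁻⁶ × 161 = 3042.9×10⁻⁶.
The stress required to suppress this strain is σ = Eε = 107×10³ × 3042.9×10⁻⁶ = 325.6 MPa, tensile since the link is trying to contract.

σ ≈ 326 MPa (tensile)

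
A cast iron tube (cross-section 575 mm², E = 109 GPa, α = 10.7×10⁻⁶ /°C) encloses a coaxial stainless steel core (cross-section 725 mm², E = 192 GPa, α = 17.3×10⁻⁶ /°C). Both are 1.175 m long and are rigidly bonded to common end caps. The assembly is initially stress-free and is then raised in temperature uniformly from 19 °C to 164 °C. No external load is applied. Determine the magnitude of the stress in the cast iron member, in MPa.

Equilibrium of a rigid end plate with no external load gives equal and opposite internal forces ±P in the two members. Since α_{stainless steel} > α_{cast iron}, heating drives the stainless steel into compression and the cast iron into tension.
Equating the net (thermal + elastic) strains gives |α₁ − α₂|·ΔT = P·[1/(A₁E₁) + 1/(A₂E₂)].
|α₁ − α₂|·ΔT = 6.6×10⁻⁶ × 145 = 0.000957.
1/(A₁E₁) + 1/(A₂E₂) = 1/(575×109×10³) + 1/(725×192×10³) = 2.314×10⁻⁸ N⁻¹.
So P = 0.000957 / 2.314×10⁻⁸ = 41.36 kN.
σ_{cast iron} = P/A₁ = 41360/575 = 71.93 MPa, tensile.

σ ≈ 71.9 MPa (tensile)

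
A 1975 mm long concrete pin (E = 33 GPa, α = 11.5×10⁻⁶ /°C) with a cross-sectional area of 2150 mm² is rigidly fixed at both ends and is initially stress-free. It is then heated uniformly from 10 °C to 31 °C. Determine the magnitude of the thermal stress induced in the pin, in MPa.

σ ≈ 7.97 MPa (compressive)

With length fixed, the mechanical strain must cancel the thermal strain αΔT = 11.5×10⁻⁶ × 21 = 241.5×10⁻⁶.
σ = EαΔT = 33×10³ × 11.5×10⁻⁶ × 21 = 7.97 MPa (compressive; the pin is trying to expand).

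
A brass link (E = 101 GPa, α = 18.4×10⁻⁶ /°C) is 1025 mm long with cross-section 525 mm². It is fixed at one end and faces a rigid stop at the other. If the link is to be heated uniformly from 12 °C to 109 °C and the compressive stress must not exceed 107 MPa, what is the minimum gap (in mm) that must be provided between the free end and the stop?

Free expansion if unrestrained: δ_free = αΔT L = 18.4×10⁻⁶ × 97 × 1025 = 1.829 mm.
At the allowable stress the elastic shortening the wall may impose is σL/E = 107 × 1025 / (101×10³) = 1.086 mm.
So the gap has to take up the difference, g_min = δ_free − σL/E = 1.829 − 1.086 = 0.7435 mm.

g ≈ 0.744 mm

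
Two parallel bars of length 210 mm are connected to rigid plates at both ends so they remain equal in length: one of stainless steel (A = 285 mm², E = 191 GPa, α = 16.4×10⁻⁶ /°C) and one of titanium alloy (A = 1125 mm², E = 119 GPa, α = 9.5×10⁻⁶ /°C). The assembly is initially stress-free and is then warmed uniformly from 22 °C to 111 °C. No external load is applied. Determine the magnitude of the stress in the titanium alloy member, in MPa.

σ ≈ 21.1 MPa (tensile)

The stainless steel has the larger α, so on heating it would change length more than the titanium alloy if both were free. The rigid plates force a common final length, so the stainless steel is put into compression and the titanium alloy into tension, with equal and opposite forces P (no external load).
Compatibility of the two members (thermal + elastic change equal): (α₁ − α₂)ΔT = P·[1/(A₁E₁) + 1/(A₂E₂)].
|α₁ − α₂|·ΔT = 6.9×10⁻⁶ × 89 = 0.0006141.
1/(A₁E₁) + 1/(A₂E₂) = 1/(285×191×10³) + 1/(1125×119×10³) = 2.584×10⁻⁸ N⁻¹.
So P = 0.0006141 / 2.584×10⁻⁸ = 23.77 kN.
σ_{titanium alloy} = P/A₂ = 23770/1125 = 21.12 MPa, tensile.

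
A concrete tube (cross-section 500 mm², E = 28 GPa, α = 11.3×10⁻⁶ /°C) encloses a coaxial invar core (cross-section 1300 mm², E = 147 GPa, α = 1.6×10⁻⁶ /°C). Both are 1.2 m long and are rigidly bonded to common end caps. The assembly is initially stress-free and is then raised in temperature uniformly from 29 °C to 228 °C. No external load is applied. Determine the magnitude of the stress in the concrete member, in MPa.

Both members must finish at the same length. With the larger α, the concrete tends to over-expand; the plates restrain it, putting the concrete in compression and the invar in tension. With no external load the two internal forces are equal and opposite, magnitude P.
Equating the net (thermal + elastic) strains gives |α₁ − α₂|·ΔT = P·[1/(A₁E₁) + 1/(A₂E₂)].
|α₁ − α₂|·ΔT = 9.7×10⁻⁶ × 199 = 0.00193.
1/(A₁E₁) + 1/(A₂E₂) = 1/(500×28×10³) + 1/(1300×147×10³) = 7.666×10⁻⁸ N⁻¹.
So P = 0.00193 / 7.666×10⁻⁸ = 25.18 kN.
σ_{concrete} = P/A₁ = 25180/500 = 50.36 MPa, compressive.

σ ≈ 50.4 MPa (compressive)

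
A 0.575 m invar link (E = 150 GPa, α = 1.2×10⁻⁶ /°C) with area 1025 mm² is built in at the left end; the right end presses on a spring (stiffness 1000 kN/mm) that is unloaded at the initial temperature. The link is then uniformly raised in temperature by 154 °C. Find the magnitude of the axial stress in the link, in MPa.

σ ≈ 21.9 MPa (compressive)

The unrestrained thermal change is αΔT L = 1.2×10⁻⁶ × 154 × 575 = 0.1063 mm.
Let P be the compressive force at the spring. The link shortens elastically by PL/(AE) and the spring compresses by P/k; together these equal δ_free.
P [ L/(AE) + 1/k ] = δ_free → P [ 575/(1025×150×10³) + 1/(1000×10³) ] = 0.1063.
P = 0.1063 / 4.74×10⁻⁶ = 22420 N.
σ = P/A = 22420/1025 = 21.87 MPa.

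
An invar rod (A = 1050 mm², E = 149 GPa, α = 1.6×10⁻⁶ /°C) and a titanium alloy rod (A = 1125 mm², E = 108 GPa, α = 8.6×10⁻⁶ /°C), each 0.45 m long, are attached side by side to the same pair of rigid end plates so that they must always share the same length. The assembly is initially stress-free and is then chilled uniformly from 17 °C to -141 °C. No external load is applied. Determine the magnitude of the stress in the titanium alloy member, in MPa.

σ ≈ 67.2 MPa (tensile)

Equilibrium of a rigid end plate with no external load gives equal and opposite internal forces ±P in the two members. Since α_{titanium alloy} > α_{invar}, cooling drives the titanium alloy into tension and the invar into compression.
Compatibility of the two members (thermal + elastic change equal): (α₁ − α₂)ΔT = P·[1/(A₁E₁) + 1/(A₂E₂)].
|α₁ − α₂|·ΔT = 7×10⁻⁶ × 158 = 0.001106.
1/(A₁E₁) + 1/(A₂E₂) = 1/(1050×149×10³) + 1/(1125×108×10³) = 1.462×10⁻⁸ N⁻¹.
So P = 0.001106 / 1.462×10⁻⁸ = 75.64 kN.
σ_{titanium alloy} = P/A₂ = 75640/1125 = 67.23 MPa, tensile.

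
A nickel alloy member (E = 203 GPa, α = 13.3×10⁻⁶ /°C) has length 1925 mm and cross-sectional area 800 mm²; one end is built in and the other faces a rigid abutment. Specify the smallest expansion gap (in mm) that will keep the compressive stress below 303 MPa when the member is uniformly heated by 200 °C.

With no wall the member would lengthen by αΔT L = 13.3×10⁻⁶ × 200 × 1925 = 5.12 mm.
A stress of 303 MPa corresponds to the wall pushing the member back by σL/E = 303×1925/(203×10³) = 2.873 mm.
So the gap has to take up the difference, g_min = δ_free − σL/E = 5.12 − 2.873 = 2.247 mm.

g ≈ 2.25 mm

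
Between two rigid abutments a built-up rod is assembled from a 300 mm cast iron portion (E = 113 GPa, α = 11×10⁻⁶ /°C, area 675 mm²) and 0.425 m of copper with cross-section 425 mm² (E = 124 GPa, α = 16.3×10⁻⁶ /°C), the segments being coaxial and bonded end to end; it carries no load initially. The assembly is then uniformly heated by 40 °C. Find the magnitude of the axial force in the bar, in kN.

With the walls removed the bar would change length by δ_free = Σ αᵢΔT Lᵢ = 11×10⁻⁶×40×300 + 16.3×10⁻⁶×40×425 = 0.4091 mm.
The rigid supports impose zero overall length change; the single axial force P common to all segments must satisfy P Σ Lᵢ/(AᵢEᵢ) = δ_free.
The series flexibility is Σ Lᵢ/(AᵢEᵢ) = 300/(675×113×10³) + 425/(425×124×10³) = 1.2×10⁻⁵ mm/N.
Hence P = δ_free / Σ(L/AE) = 0.4091/1.2×10⁻⁵ = 34.1 kN (compressive).

P ≈ 34.1 kN (compressive)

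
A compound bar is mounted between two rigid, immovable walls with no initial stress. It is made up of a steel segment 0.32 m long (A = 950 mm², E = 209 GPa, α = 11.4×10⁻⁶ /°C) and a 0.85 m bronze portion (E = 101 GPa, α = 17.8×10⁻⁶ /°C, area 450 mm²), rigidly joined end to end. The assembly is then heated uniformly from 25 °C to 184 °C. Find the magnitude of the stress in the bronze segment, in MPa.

σ ≈ 327 MPa (compressive)

With the walls removed the bar would change length by δ_free = Σ αᵢΔT Lᵢ = 11.4×10⁻⁶×159×320 + 17.8×10⁻⁶×159×850 = 2.986 mm.
Since the ends are fixed, an axial force P builds up, equal in every segment, with P · Σ Lᵢ/(AᵢEᵢ) = δ_free.
The series flexibility is Σ Lᵢ/(AᵢEᵢ) = 320/(950×209×10³) + 850/(450×101×10³) = 2.031×10⁻⁵ mm/N.
Hence P = δ_free / Σ(L/AE) = 2.986/2.031×10⁻⁵ = 147 kN (compressive).
σ_{bronze} = P / A = 147000 / 450 = 326.6 MPa.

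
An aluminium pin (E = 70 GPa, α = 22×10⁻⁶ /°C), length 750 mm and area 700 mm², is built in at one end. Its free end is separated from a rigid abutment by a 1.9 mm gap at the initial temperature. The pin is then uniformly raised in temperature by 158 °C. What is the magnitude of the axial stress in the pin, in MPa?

Free thermal elongation = αΔT L = 22×10⁻⁶ × 158 × 750 = 2.607 mm.
After closing the 1.9 mm clearance, 2.607 − 1.9 = 0.707 mm of expansion remains to be suppressed by the wall.
So σ = E(δ_free − g)/L = 70×10³ × 0.707/750 = 65.99 MPa.

σ ≈ 66 MPa (compressive)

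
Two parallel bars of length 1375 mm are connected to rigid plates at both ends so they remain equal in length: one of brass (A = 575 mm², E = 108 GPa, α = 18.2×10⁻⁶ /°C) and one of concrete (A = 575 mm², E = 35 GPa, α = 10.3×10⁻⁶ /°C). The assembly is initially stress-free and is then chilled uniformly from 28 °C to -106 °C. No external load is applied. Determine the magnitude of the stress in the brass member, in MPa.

σ ≈ 28 MPa (tensile)

Equilibrium of a rigid end plate with no external load gives equal and opposite internal forces ±P in the two members. Since α_{brass} > α_{concrete}, cooling drives the brass into tension and the concrete into compression.
Compatibility of the two members (thermal + elastic change equal): (α₁ − α₂)ΔT = P·[1/(A₁E₁) + 1/(A₂E₂)].
|α₁ − α₂|·ΔT = 7.9×10⁻⁶ × 134 = 0.001059.
1/(A₁E₁) + 1/(A₂E₂) = 1/(575×108×10³) + 1/(575×35×10³) = 6.579×10⁻⁸ N⁻¹.
So P = 0.001059 / 6.579×10⁻⁸ = 16.09 kN.
σ_{brass} = P/A₁ = 16090/575 = 27.98 MPa, tensile.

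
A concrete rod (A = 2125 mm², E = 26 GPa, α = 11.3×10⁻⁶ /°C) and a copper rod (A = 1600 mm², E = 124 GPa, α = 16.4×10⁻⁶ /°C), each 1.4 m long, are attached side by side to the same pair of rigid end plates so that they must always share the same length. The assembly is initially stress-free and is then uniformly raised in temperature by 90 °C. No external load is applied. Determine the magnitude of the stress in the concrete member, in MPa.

σ ≈ 9.33 MPa (tensile)

Both members must finish at the same length. With the larger α, the copper tends to over-expand; the plates restrain it, putting the copper in compression and the concrete in tension. With no external load the two internal forces are equal and opposite, magnitude P.
Compatibility of the two members (thermal + elastic change equal): (α₁ − α₂)ΔT = P·[1/(A₁E₁) + 1/(A₂E₂)].
|α₁ − α₂|·ΔT = 5.1×10⁻⁶ × 90 = 0.000459.
1/(A₁E₁) + 1/(A₂E₂) = 1/(2125×26×10³) + 1/(1600×124×10³) = 2.314×10⁻⁸ N⁻¹.
P = 0.000459 / 2.314×10⁻⁸ = 19840 N = 19.84 kN.
σ_{concrete} = P/A₁ = 19840/2125 = 9.335 MPa, tensile.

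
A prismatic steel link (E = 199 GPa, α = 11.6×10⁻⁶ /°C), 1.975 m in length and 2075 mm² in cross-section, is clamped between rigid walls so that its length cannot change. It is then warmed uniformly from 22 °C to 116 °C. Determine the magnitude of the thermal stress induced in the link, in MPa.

σ ≈ 217 MPa (compressive)

The supports are rigid, so the total axial strain is zero. The restrained thermal strain is ε = αΔT = 11.6×10⁻⁶ × 94 = 1090.4×10⁻⁶.
Hence σ = E·αΔT = 199×10³ × 1090.4×10⁻⁶ = 217 MPa, compressive.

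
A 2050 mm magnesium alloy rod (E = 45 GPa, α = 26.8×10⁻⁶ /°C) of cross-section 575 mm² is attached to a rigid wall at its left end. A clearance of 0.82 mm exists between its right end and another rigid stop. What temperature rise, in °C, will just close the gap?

The gap closes when αΔT L = 0.82 mm, since the rod is still unstressed at that instant.
ΔT = 0.82 / (26.8×10⁻⁶ × 2050) = 14.93 °C.

ΔT ≈ 14.9 °C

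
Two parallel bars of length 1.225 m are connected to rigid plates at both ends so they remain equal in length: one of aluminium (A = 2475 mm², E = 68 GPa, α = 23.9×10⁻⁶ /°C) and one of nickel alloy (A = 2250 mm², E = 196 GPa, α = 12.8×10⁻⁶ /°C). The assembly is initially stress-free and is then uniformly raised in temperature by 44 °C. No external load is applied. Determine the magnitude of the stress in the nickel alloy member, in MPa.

Equilibrium of a rigid end plate with no external load gives equal and opposite internal forces ±P in the two members. Since α_{aluminium} > α_{nickel alloy}, heating drives the aluminium into compression and the nickel alloy into tension.
Compatibility of the two members (thermal + elastic change equal): (α₁ − α₂)ΔT = P·[1/(A₁E₁) + 1/(A₂E₂)].
|α₁ − α₂|·ΔT = 11.1×10⁻⁶ × 44 = 0.0004884.
1/(A₁E₁) + 1/(A₂E₂) = 1/(2475×68×10³) + 1/(2250×196×10³) = 8.209×10⁻⁹ N⁻¹.
P = 0.0004884 / 8.209×10⁻⁹ = 59490 N = 59.49 kN.
σ_{nickel alloy} = P/A₂ = 59490/2250 = 26.44 MPa, tensile.

σ ≈ 26.4 MPa (tensile)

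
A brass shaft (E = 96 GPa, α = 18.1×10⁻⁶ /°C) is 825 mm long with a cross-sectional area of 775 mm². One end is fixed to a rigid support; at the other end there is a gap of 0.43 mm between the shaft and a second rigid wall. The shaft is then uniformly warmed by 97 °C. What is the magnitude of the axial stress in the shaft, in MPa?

σ ≈ 119 MPa (compressive)

Unrestrained expansion: δ_free = αΔT L = 18.1×10⁻⁶ × 97 × 825 = 1.448 mm.
This exceeds the 0.43 mm gap, so the wall pushes back. The portion of expansion that must be recovered elastically is δ_free − gap = 1.448 − 0.43 = 1.018 mm.
Compatibility: PL/(AE) = 1.018 mm, so σ = P/A = E × (1.018/825) = 118.5 MPa.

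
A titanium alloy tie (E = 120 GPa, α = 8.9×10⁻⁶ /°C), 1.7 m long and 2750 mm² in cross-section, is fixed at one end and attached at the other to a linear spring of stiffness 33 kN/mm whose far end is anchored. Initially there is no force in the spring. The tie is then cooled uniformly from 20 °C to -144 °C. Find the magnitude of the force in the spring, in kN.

P ≈ 70 kN

The unrestrained thermal change is αΔT L = 8.9×10⁻⁶ × 164 × 1700 = 2.481 mm.
Let P be the tensile force in the spring. The tie extends elastically by PL/(AE) and the spring stretches by P/k; together these equal δ_free.
P [ L/(AE) + 1/k ] = δ_free → P [ 1700/(2750×120×10³) + 1/(33×10³) ] = 2.481.
P = 2.481 / 3.545×10⁻⁵ = 69990 N.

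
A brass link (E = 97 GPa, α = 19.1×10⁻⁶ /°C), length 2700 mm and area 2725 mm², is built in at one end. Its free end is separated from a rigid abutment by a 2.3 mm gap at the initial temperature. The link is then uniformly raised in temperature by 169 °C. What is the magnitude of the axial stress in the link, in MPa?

σ ≈ 230 MPa (compressive)

Unrestrained expansion: δ_free = αΔT L = 19.1×10⁻⁶ × 169 × 2700 = 8.715 mm.
This exceeds the 2.3 mm gap, so the wall pushes back. The portion of expansion that must be recovered elastically is δ_free − gap = 8.715 − 2.3 = 6.415 mm.
That suppressed elongation corresponds to σ = E·Δ/L = 97×10³ × 6.415/2700 = 230.5 MPa.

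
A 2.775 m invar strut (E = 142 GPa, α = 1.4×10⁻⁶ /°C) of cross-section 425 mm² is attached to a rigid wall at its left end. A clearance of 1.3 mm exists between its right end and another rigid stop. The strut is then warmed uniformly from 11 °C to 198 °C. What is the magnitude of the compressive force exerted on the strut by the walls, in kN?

P ≈ 0 kN

If the wall were absent the strut would grow by αΔT L = 1.4×10⁻⁶ × 187 × 2775 = 0.7265 mm.
Since δ_free = 0.726 mm is less than the 1.3 mm gap, the strut never touches the wall. No axial force develops.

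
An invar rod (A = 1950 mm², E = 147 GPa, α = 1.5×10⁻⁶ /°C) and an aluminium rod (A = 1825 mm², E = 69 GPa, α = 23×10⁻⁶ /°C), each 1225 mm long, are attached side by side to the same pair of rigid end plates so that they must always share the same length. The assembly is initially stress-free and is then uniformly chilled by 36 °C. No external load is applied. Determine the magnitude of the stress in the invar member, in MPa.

The aluminium has the larger α, so on cooling it would change length more than the invar if both were free. The rigid plates force a common final length, so the aluminium is put into tension and the invar into compression, with equal and opposite forces P (no external load).
Equating the net (thermal + elastic) strains gives |α₁ − α₂|·ΔT = P·[1/(A₁E₁) + 1/(A₂E₂)].
|α₁ − α₂|·ΔT = 21.5×10⁻⁶ × 36 = 0.000774.
1/(A₁E₁) + 1/(A₂E₂) = 1/(1950×147×10³) + 1/(1825×69×10³) = 1.143×10⁻⁸ N⁻¹.
P = 0.000774 / 1.143×10⁻⁸ = 67720 N = 67.72 kN.
σ_{invar} = P/A₁ = 67720/1950 = 34.73 MPa, compressive.

σ ≈ 34.7 MPa (compressive)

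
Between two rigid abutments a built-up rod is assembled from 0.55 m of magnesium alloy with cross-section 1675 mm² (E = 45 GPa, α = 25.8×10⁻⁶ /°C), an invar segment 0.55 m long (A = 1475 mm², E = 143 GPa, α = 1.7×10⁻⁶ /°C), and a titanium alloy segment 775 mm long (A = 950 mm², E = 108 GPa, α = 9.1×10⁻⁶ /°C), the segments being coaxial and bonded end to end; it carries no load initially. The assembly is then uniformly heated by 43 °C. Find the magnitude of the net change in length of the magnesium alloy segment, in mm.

|ΔL| ≈ 0.212 mm

With the walls removed the bar would change length by δ_free = Σ αᵢΔT Lᵢ = 25.8×10⁻⁶×43×550 + 1.7×10⁻⁶×43×550 + 9.1×10⁻⁶×43×775 = 0.9536 mm.
Since the ends are fixed, an axial force P builds up, equal in every segment, with P · Σ Lᵢ/(AᵢEᵢ) = δ_free.
The series flexibility is Σ Lᵢ/(AᵢEᵢ) = 550/(1675×45×10³) + 550/(1475×143×10³) + 775/(950×108×10³) = 1.746×10⁻⁵ mm/N.
So P = 0.9536 / 1.746×10⁻⁵ = 54.62 kN, compressive.
For the magnesium alloy segment, free thermal change = 25.8×10⁻⁶×43×550 = 0.6102 mm and elastic change from P = 54620×550/(1675×45×10³) = 0.3986 mm; these oppose, so the net change is 0.212 mm (segment lengthens).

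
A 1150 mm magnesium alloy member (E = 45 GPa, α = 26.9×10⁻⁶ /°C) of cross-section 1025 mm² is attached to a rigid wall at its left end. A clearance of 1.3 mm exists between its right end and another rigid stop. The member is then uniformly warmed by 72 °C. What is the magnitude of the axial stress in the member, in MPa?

σ ≈ 36.3 MPa (compressive)

If the wall were absent the member would grow by αΔT L = 26.9×10⁻⁶ × 72 × 1150 = 2.227 mm.
This exceeds the 1.3 mm gap, so the wall pushes back. The portion of expansion that must be recovered elastically is δ_free − gap = 2.227 − 1.3 = 0.9273 mm.
That suppressed elongation corresponds to σ = E·Δ/L = 45×10³ × 0.9273/1150 = 36.29 MPa.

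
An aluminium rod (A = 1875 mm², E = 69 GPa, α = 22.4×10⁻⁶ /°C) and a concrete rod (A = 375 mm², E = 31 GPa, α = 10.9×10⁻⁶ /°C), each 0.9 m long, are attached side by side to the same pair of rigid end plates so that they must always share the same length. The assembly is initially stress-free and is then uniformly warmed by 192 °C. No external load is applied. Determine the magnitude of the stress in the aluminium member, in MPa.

The aluminium has the larger α, so on heating it would change length more than the concrete if both were free. The rigid plates force a common final length, so the aluminium is put into compression and the concrete into tension, with equal and opposite forces P (no external load).
Equating the net (thermal + elastic) strains gives |α₁ − α₂|·ΔT = P·[1/(A₁E₁) + 1/(A₂E₂)].
|α₁ − α₂|·ΔT = 11.5×10⁻⁶ × 192 = 0.002208.
1/(A₁E₁) + 1/(A₂E₂) = 1/(1875×69×10³) + 1/(375×31×10³) = 9.375×10⁻⁸ N⁻¹.
P = 0.002208 / 9.375×10⁻⁸ = 23550 N = 23.55 kN.
σ_{aluminium} = P/A₁ = 23550/1875 = 12.56 MPa, compressive.

σ ≈ 12.6 MPa (compressive)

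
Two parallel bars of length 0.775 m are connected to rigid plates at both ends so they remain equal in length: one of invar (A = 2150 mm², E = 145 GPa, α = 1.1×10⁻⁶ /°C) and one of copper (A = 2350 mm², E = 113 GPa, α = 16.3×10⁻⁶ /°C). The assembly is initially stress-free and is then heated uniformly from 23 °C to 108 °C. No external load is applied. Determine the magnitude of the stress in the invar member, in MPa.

σ ≈ 86.2 MPa (tensile)

Both members must finish at the same length. With the larger α, the copper tends to over-expand; the plates restrain it, putting the copper in compression and the invar in tension. With no external load the two internal forces are equal and opposite, magnitude P.
Equating the net (thermal + elastic) strains gives |α₁ − α₂|·ΔT = P·[1/(A₁E₁) + 1/(A₂E₂)].
|α₁ − α₂|·ΔT = 15.2×10⁻⁶ × 85 = 0.001292.
1/(A₁E₁) + 1/(A₂E₂) = 1/(2150×145×10³) + 1/(2350×113×10³) = 6.973×10⁻⁹ N⁻¹.
P = 0.001292 / 6.973×10⁻⁹ = 185300 N = 185.3 kN.
σ_{invar} = P/A₁ = 185300/2150 = 86.17 MPa, tensile.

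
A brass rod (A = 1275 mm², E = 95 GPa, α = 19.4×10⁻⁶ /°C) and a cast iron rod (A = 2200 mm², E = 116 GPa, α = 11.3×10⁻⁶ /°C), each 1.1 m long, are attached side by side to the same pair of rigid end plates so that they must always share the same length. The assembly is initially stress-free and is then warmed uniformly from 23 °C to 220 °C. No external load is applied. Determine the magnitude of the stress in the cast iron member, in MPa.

The brass has the larger α, so on heating it would change length more than the cast iron if both were free. The rigid plates force a common final length, so the brass is put into compression and the cast iron into tension, with equal and opposite forces P (no external load).
Equating the net (thermal + elastic) strains gives |α₁ − α₂|·ΔT = P·[1/(A₁E₁) + 1/(A₂E₂)].
|α₁ − α₂|·ΔT = 8.1×10⁻⁶ × 197 = 0.001596.
1/(A₁E₁) + 1/(A₂E₂) = 1/(1275×95×10³) + 1/(2200×116×10³) = 1.217×10⁻⁸ N⁻¹.
So P = 0.001596 / 1.217×10⁻⁸ = 131.1 kN.
σ_{cast iron} = P/A₂ = 131100/2200 = 59.58 MPa, tensile.

σ ≈ 59.6 MPa (tensile)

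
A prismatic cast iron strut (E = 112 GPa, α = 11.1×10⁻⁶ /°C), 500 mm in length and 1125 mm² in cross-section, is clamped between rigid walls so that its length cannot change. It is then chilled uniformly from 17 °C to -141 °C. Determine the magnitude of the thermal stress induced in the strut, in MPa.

σ ≈ 196 MPa (tensile)

Because both ends are immovable the net strain is zero, and the suppressed thermal strain is αΔT = 11.1×10⁻⁶ × 158 = 1753.8×10⁻⁶.
The stress required to suppress this strain is σ = Eε = 112×10³ × 1753.8×10⁻⁶ = 196.4 MPa, tensile since the strut is trying to contract.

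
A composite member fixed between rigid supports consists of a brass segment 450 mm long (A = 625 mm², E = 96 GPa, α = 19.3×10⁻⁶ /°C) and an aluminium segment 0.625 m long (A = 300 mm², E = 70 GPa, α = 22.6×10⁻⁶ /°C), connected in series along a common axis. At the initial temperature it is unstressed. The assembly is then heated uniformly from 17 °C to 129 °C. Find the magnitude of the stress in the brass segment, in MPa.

σ ≈ 110 MPa (compressive)

With the walls removed the bar would change length by δ_free = Σ αᵢΔT Lᵢ = 19.3×10⁻⁶×112×450 + 22.6×10⁻⁶×112×625 = 2.555 mm.
The rigid supports impose zero overall length change; the single axial force P common to all segments must satisfy P Σ Lᵢ/(AᵢEᵢ) = δ_free.
Σ Lᵢ/(AᵢEᵢ) = 450/(625×96×10³) + 625/(300×70×10³) = 3.726×10⁻⁵ mm/N.
Hence P = δ_free / Σ(L/AE) = 2.555/3.726×10⁻⁵ = 68.56 kN (compressive).
σ_{brass} = P / A = 68560 / 625 = 109.7 MPa.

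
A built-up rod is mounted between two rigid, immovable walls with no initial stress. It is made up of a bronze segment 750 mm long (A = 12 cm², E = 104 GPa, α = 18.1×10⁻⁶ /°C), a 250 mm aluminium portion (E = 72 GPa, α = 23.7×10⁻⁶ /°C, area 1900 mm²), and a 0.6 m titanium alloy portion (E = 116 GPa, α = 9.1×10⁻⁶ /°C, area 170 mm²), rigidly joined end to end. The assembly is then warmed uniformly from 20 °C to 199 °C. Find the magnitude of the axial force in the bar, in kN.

With the walls removed the bar would change length by δ_free = Σ αᵢΔT Lᵢ = 18.1×10⁻⁶×179×750 + 23.7×10⁻⁶×179×250 + 9.1×10⁻⁶×179×600 = 4.468 mm.
Since the ends are fixed, an axial force P builds up, equal in every segment, with P · Σ Lᵢ/(AᵢEᵢ) = δ_free.
The series flexibility is Σ Lᵢ/(AᵢEᵢ) = 750/(1200×104×10³) + 250/(1900×72×10³) + 600/(170×116×10³) = 3.826×10⁻⁵ mm/N.
Hence P = δ_free / Σ(L/AE) = 4.468/3.826×10⁻⁵ = 116.8 kN (compressive).

P ≈ 117 kN (compressive)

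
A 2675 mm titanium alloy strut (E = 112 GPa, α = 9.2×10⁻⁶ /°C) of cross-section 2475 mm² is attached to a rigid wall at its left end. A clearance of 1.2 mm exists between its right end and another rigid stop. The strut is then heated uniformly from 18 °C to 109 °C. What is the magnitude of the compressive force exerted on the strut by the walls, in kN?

Unrestrained expansion: δ_free = αΔT L = 9.2×10⁻⁶ × 91 × 2675 = 2.24 mm.
After closing the 1.2 mm clearance, 2.24 − 1.2 = 1.04 mm of expansion remains to be suppressed by the wall.
Compatibility: PL/(AE) = 1.04 mm, so σ = P/A = E × (1.04/2675) = 43.52 MPa.
P = σA = 43.52 × 2475 = 107.7 kN.

P ≈ 108 kN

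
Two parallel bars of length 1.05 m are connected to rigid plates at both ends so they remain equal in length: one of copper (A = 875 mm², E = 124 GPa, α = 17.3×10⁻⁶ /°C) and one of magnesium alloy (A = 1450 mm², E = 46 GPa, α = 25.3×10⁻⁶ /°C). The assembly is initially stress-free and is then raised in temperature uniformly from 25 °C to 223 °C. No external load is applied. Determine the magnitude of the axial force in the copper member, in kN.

P ≈ 65.4 kN (tensile in the copper)

The magnesium alloy has the larger α, so on heating it would change length more than the copper if both were free. The rigid plates force a common final length, so the magnesium alloy is put into compression and the copper into tension, with equal and opposite forces P (no external load).
Compatibility of the two members (thermal + elastic change equal): (α₁ − α₂)ΔT = P·[1/(A₁E₁) + 1/(A₂E₂)].
|α₁ − α₂|·ΔT = 8×10⁻⁶ × 198 = 0.001584.
1/(A₁E₁) + 1/(A₂E₂) = 1/(875×124×10³) + 1/(1450×46×10³) = 2.421×10⁻⁸ N⁻¹.
P = 0.001584 / 2.421×10⁻⁸ = 65430 N = 65.43 kN.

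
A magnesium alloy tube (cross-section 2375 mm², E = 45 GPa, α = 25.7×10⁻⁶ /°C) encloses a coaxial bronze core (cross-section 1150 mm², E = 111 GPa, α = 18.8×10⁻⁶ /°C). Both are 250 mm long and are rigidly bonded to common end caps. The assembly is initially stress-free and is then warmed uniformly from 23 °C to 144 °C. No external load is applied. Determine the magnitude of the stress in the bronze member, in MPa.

σ ≈ 42.2 MPa (tensile)

Equilibrium of a rigid end plate with no external load gives equal and opposite internal forces ±P in the two members. Since α_{magnesium alloy} > α_{bronze}, heating drives the magnesium alloy into compression and the bronze into tension.
Equating the net (thermal + elastic) strains gives |α₁ − α₂|·ΔT = P·[1/(A₁E₁) + 1/(A₂E₂)].
|α₁ − α₂|·ΔT = 6.9×10⁻⁶ × 121 = 0.0008349.
1/(A₁E₁) + 1/(A₂E₂) = 1/(2375×45×10³) + 1/(1150×111×10³) = 1.719×10⁻⁸ N⁻¹.
So P = 0.0008349 / 1.719×10⁻⁸ = 48.57 kN.
σ_{bronze} = P/A₂ = 48570/1150 = 42.23 MPa, tensile.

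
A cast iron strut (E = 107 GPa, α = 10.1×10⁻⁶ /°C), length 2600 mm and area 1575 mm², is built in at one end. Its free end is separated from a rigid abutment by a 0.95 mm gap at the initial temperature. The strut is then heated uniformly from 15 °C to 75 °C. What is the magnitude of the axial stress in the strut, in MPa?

Unrestrained expansion: δ_free = αΔT L = 10.1×10⁻⁶ × 60 × 2600 = 1.576 mm.
The gap closes (δ_free > 0.95 mm) and the wall then resists a further 1.576 − 0.95 = 0.6256 mm of expansion.
So σ = E(δ_free − g)/L = 107×10³ × 0.6256/2600 = 25.75 MPa.

σ ≈ 25.7 MPa (compressive)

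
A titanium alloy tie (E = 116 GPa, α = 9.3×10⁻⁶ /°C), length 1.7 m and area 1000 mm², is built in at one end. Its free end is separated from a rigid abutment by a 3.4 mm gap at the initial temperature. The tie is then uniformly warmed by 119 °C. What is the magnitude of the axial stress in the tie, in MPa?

Unrestrained expansion: δ_free = αΔT L = 9.3×10⁻⁶ × 119 × 1700 = 1.881 mm.
Since δ_free = 1.88 mm is less than the 3.4 mm gap, the tie never touches the wall. No axial force develops.

σ ≈ 0 MPa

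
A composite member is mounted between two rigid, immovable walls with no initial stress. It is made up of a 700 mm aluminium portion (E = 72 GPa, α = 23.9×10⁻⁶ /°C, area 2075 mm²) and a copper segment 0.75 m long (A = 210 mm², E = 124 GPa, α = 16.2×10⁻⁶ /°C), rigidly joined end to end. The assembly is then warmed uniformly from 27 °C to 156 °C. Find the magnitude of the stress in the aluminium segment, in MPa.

Free thermal expansion of the whole bar: Σ αᵢΔT Lᵢ = 23.9×10⁻⁶×129×700 + 16.2×10⁻⁶×129×750 = 3.726 mm.
The walls prevent any net length change, so an axial force P (same in every segment) develops. Compatibility: P · Σ Lᵢ/(AᵢEᵢ) = δ_free.
Σ Lᵢ/(AᵢEᵢ) = 700/(2075×72×10³) + 750/(210×124×10³) = 3.349×10⁻⁵ mm/N.
So P = 3.726 / 3.349×10⁻⁵ = 111.3 kN, compressive.
σ_{aluminium} = P / A = 111300 / 2075 = 53.62 MPa.

σ ≈ 53.6 MPa (compressive)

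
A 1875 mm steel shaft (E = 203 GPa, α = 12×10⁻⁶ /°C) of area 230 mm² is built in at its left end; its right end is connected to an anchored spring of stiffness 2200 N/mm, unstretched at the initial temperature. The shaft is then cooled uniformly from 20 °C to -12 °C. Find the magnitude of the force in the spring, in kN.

If the spring were absent the shaft would shorten by αΔT L = 12×10⁻⁶ × 32 × 1875 = 0.72 mm.
With a force P in the spring, the elastic change of the shaft is PL/(AE) and that of the spring is P/k; compatibility requires their sum to equal δ_free.
So P = δ_free / [L/(AE) + 1/k] = 0.72 / [ 1875/(230×203×10³) + 1/(2200) ].
P = 0.72 / 0.0004947 = 1455 N.

P ≈ 1.46 kN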